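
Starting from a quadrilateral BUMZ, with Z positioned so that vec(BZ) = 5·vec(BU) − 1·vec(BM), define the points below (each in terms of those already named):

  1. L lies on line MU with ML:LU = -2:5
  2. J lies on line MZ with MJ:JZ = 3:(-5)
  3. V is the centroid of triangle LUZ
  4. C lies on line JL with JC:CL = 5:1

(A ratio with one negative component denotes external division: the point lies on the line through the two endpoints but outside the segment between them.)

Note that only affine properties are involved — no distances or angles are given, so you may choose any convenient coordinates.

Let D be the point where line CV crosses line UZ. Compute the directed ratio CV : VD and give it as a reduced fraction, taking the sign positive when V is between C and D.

Set B = (0, 0), U = (1, 0), M = (0, 1), Z = (5, -1); any affine frame gives the same invariant.
1. L lies on line MU with ML:LU = -2:5 ⇒ L = (-2/3, 5/3)
2. J lies on line MZ with MJ:JZ = 3:(-5) ⇒ J = (-15/2, 4)
3. V is the centroid of triangle LUZ ⇒ V = (16/9, 2/9)
4. C lies on line JL with JC:CL = 5:1 ⇒ C = (-65/36, 37/18)
line CV meets UZ at D = (91/27, -16/27)
V = C + t·(D−C) with t = 9/13, so CV:VD = 9/13:4/13

CV:VD = 9/4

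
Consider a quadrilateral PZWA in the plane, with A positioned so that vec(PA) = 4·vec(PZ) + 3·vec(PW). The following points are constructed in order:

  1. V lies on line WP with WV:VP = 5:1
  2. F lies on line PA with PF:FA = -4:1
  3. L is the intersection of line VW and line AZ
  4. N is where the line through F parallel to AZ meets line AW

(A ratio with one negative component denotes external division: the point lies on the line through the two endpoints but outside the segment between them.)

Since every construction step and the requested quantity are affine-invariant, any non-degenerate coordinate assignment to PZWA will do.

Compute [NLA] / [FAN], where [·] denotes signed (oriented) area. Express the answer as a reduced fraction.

[NLA]:[FAN] = -6

Work in coordinates with P = (0, 0), Z = (1, 0), W = (0, 1), A = (4, 3).
1. V lies on line WP with WV:VP = 5:1 ⇒ V = (0, 1/6)
2. F lies on line PA with PF:FA = -4:1 ⇒ F = (16/3, 4)
3. L is the intersection of line VW and line AZ ⇒ L = (0, -1)
4. N is where the line through F parallel to AZ meets line AW ⇒ N = (14/3, 10/3)
2·[NLA] = -4/3, 2·[FAN] = 2/9
[NLA]:[FAN] = -4/3:2/9 = -6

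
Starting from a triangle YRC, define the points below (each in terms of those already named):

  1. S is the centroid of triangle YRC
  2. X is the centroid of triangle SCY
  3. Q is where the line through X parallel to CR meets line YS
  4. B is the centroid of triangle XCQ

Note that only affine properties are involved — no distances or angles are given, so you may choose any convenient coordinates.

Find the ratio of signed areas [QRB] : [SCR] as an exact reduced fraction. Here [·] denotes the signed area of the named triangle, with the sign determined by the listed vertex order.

[QRB]:[SCR] = -14/27

Work in coordinates with Y = (0, 0), R = (1, 0), C = (0, 1).
1. S is the centroid of triangle YRC ⇒ S = (1/3, 1/3)
2. X is the centroid of triangle SCY ⇒ X = (1/9, 4/9)
3. Q is where the line through X parallel to CR meets line YS ⇒ Q = (5/18, 5/18)
4. B is the centroid of triangle XCQ ⇒ B = (7/54, 31/54)
2·[QRB] = 14/81, 2·[SCR] = -1/3
[QRB]:[SCR] = 14/81:-1/3 = -14/27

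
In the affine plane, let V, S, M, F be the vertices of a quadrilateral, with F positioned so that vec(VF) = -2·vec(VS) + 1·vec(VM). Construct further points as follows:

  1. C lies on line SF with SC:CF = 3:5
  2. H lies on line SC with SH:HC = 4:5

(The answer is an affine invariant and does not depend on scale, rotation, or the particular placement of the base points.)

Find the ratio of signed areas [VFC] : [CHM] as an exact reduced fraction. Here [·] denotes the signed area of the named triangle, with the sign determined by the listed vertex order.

[VFC]:[CHM] = -3/2

Set V = (0, 0), S = (1, 0), M = (0, 1), F = (-2, 1); any affine frame gives the same invariant.
1. C lies on line SF with SC:CF = 3:5 ⇒ C = (-1/8, 3/8)
2. H lies on line SC with SH:HC = 4:5 ⇒ H = (1/2, 1/6)
2·[VFC] = -5/8, 2·[CHM] = 5/12
[VFC]:[CHM] = -5/8:5/12 = -3/2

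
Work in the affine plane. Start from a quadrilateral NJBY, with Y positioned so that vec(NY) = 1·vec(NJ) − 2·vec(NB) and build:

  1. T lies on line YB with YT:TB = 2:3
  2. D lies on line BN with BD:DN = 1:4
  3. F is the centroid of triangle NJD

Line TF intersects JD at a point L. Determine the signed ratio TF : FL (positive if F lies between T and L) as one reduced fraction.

TF:FL = 16/5

Work in coordinates with N = (0, 0), J = (1, 0), B = (0, 1), Y = (1, -2).
1. T lies on line YB with YT:TB = 2:3 ⇒ T = (3/5, -4/5)
2. D lies on line BN with BD:DN = 1:4 ⇒ D = (0, 4/5)
3. F is the centroid of triangle NJD ⇒ F = (1/3, 4/15)
line TF meets JD at L = (1/4, 3/5)
F = T + t·(L−T) with t = 16/21, so TF:FL = 16/21:5/21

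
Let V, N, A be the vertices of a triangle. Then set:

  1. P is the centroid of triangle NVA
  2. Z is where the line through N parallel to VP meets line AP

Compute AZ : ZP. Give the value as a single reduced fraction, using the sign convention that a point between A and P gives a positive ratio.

Assign V = (0, 0), N = (1, 0), A = (0, 1) — the answer is frame-independent, so this choice is without loss of generality.
1. P is the centroid of triangle NVA ⇒ P = (1/3, 1/3)
2. Z is where the line through N parallel to VP meets line AP ⇒ Z = (2/3, -1/3)
Z = A + t·(P−A) with t = 2, so AZ:ZP = t:(1−t) = 2:-1

AZ:ZP = -2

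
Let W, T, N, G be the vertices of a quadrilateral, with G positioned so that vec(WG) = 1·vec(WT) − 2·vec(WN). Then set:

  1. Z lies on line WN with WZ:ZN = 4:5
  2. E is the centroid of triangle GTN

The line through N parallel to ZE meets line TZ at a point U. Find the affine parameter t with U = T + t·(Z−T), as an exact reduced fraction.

Work in coordinates with W = (0, 0), T = (1, 0), N = (0, 1), G = (1, -2).
1. Z lies on line WN with WZ:ZN = 4:5 ⇒ Z = (0, 4/9)
2. E is the centroid of triangle GTN ⇒ E = (2/3, -1/3)
through N parallel to ZE: direction (2/3, -7/9); meets TZ at U = (10/13, 4/39)
U = T + t·(Z−T) with t = 3/13

t = 3/13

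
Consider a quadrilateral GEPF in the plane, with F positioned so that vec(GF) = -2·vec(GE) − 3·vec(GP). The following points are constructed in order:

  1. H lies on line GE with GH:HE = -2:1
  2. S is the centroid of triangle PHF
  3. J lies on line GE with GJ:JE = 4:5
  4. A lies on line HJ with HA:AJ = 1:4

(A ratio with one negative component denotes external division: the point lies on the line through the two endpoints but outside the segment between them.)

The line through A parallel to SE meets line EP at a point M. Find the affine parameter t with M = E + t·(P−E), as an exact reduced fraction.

Work in coordinates with G = (0, 0), E = (1, 0), P = (0, 1), F = (-2, -3).
1. H lies on line GE with GH:HE = -2:1 ⇒ H = (2, 0)
2. S is the centroid of triangle PHF ⇒ S = (0, -2/3)
3. J lies on line GE with GJ:JE = 4:5 ⇒ J = (4/9, 0)
4. A lies on line HJ with HA:AJ = 1:4 ⇒ A = (76/45, 0)
through A parallel to SE: direction (1, 2/3); meets EP at M = (287/225, -62/225)
M = E + t·(P−E) with t = -62/225

t = -62/225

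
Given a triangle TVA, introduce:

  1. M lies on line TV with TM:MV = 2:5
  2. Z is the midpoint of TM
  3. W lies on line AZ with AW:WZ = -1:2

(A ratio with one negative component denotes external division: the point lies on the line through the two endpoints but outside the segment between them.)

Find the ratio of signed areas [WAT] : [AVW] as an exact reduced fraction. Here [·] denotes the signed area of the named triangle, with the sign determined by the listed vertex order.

Assign T = (0, 0), V = (1, 0), A = (0, 1) — the answer is frame-independent, so this choice is without loss of generality.
1. M lies on line TV with TM:MV = 2:5 ⇒ M = (2/7, 0)
2. Z is the midpoint of TM ⇒ Z = (1/7, 0)
3. W lies on line AZ with AW:WZ = -1:2 ⇒ W = (-1/7, 2)
2·[WAT] = -1/7, 2·[AVW] = 6/7
[WAT]:[AVW] = -1/7:6/7 = -1/6

[WAT]:[AVW] = -1/6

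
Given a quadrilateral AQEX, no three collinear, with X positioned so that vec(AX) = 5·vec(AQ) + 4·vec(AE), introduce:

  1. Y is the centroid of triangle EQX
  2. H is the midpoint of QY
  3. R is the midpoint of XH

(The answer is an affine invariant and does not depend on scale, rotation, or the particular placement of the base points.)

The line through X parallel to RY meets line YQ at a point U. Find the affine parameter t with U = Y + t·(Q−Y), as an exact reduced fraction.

Work in coordinates with A = (0, 0), Q = (1, 0), E = (0, 1), X = (5, 4).
1. Y is the centroid of triangle EQX ⇒ Y = (2, 5/3)
2. H is the midpoint of QY ⇒ H = (3/2, 5/6)
3. R is the midpoint of XH ⇒ R = (13/4, 29/12)
through X parallel to RY: direction (-5/4, -3/4); meets YQ at U = (5/2, 5/2)
U = Y + t·(Q−Y) with t = -1/2

t = -1/2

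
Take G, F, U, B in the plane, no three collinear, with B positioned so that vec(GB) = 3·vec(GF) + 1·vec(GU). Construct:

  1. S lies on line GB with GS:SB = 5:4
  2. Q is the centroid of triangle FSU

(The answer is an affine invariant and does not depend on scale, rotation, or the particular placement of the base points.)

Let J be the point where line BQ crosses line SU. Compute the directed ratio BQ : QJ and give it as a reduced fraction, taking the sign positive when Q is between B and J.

BQ:QJ = -47/11

Set G = (0, 0), F = (1, 0), U = (0, 1), B = (3, 1); any affine frame gives the same invariant.
1. S lies on line GB with GS:SB = 5:4 ⇒ S = (5/3, 5/9)
2. Q is the centroid of triangle FSU ⇒ Q = (8/9, 14/27)
line BQ meets SU at J = (65/47, 89/141)
Q = B + t·(J−B) with t = 47/36, so BQ:QJ = 47/36:-11/36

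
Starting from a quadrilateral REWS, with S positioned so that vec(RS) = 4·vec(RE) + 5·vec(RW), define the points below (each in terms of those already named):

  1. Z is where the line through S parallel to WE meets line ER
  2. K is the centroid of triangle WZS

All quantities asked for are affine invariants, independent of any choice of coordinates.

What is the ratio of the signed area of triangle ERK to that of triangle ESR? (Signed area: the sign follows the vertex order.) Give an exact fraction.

[ERK]:[ESR] = -2/5

Choose coordinates R = (0, 0), E = (1, 0), W = (0, 1), S = (4, 5).
1. Z is where the line through S parallel to WE meets line ER ⇒ Z = (9, 0)
2. K is the centroid of triangle WZS ⇒ K = (13/3, 2)
2·[ERK] = -2, 2·[ESR] = 5
[ERK]:[ESR] = -2:5 = -2/5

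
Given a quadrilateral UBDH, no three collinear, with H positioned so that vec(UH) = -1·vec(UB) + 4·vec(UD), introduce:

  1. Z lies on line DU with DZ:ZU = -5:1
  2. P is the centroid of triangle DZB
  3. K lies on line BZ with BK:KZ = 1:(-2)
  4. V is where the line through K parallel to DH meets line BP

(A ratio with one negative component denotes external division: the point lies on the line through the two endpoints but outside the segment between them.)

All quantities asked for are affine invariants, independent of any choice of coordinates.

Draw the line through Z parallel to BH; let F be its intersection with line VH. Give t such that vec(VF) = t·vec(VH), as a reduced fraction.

Choose coordinates U = (0, 0), B = (1, 0), D = (0, 1), H = (-1, 4).
1. Z lies on line DU with DZ:ZU = -5:1 ⇒ Z = (0, -1/4)
2. P is the centroid of triangle DZB ⇒ P = (1/3, 1/4)
3. K lies on line BZ with BK:KZ = 1:(-2) ⇒ K = (2, 1/4)
4. V is where the line through K parallel to DH meets line BP ⇒ V = (47/21, -13/28)
through Z parallel to BH: direction (-2, 4); meets VH at F = (-781/169, 6079/676)
F = V + t·(H−V) with t = 358/169

t = 358/169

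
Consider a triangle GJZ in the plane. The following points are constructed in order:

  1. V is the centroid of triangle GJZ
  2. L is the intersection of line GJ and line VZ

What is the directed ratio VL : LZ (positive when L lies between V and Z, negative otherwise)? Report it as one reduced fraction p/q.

VL:LZ = -1/3

Choose coordinates G = (0, 0), J = (1, 0), Z = (0, 1).
1. V is the centroid of triangle GJZ ⇒ V = (1/3, 1/3)
2. L is the intersection of line GJ and line VZ ⇒ L = (1/2, 0)
L = V + t·(Z−V) with t = -1/2, so VL:LZ = t:(1−t) = -1/2:3/2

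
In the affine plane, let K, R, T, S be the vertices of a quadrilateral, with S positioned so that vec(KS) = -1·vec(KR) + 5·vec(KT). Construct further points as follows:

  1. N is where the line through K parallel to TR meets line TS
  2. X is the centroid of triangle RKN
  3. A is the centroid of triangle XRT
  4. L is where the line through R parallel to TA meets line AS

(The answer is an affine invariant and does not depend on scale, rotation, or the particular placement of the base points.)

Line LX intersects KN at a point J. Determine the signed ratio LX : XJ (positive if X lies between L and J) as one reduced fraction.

LX:XJ = 34/11

Choose coordinates K = (0, 0), R = (1, 0), T = (0, 1), S = (-1, 5).
1. N is where the line through K parallel to TR meets line TS ⇒ N = (1/3, -1/3)
2. X is the centroid of triangle RKN ⇒ X = (4/9, -1/9)
3. A is the centroid of triangle XRT ⇒ A = (13/27, 8/27)
4. L is where the line through R parallel to TA meets line AS ⇒ L = (7/33, 38/33)
line LX meets KN at J = (53/102, -53/102)
X = L + t·(J−L) with t = 34/45, so LX:XJ = 34/45:11/45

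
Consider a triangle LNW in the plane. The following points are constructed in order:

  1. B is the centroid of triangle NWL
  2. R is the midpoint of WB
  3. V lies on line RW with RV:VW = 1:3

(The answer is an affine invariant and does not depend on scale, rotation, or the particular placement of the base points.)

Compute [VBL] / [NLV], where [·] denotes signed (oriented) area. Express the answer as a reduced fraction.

Set L = (0, 0), N = (1, 0), W = (0, 1); any affine frame gives the same invariant.
1. B is the centroid of triangle NWL ⇒ B = (1/3, 1/3)
2. R is the midpoint of WB ⇒ R = (1/6, 2/3)
3. V lies on line RW with RV:VW = 1:3 ⇒ V = (1/8, 3/4)
2·[VBL] = -5/24, 2·[NLV] = -3/4
[VBL]:[NLV] = -5/24:-3/4 = 5/18

[VBL]:[NLV] = 5/18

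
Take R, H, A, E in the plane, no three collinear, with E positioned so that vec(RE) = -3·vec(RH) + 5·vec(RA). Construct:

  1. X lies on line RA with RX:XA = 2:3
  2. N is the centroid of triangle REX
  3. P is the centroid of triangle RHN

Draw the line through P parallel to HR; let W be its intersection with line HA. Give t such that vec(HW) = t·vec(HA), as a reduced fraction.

t = 3/5

Work in coordinates with R = (0, 0), H = (1, 0), A = (0, 1), E = (-3, 5).
1. X lies on line RA with RX:XA = 2:3 ⇒ X = (0, 2/5)
2. N is the centroid of triangle REX ⇒ N = (-1, 9/5)
3. P is the centroid of triangle RHN ⇒ P = (0, 3/5)
through P parallel to HR: direction (-1, 0); meets HA at W = (2/5, 3/5)
W = H + t·(A−H) with t = 3/5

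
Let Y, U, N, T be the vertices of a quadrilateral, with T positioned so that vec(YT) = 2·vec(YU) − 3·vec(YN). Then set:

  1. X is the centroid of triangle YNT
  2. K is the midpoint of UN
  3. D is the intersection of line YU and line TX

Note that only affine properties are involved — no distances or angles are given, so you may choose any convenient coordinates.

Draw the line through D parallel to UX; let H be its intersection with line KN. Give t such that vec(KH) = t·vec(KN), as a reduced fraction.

Work in coordinates with Y = (0, 0), U = (1, 0), N = (0, 1), T = (2, -3).
1. X is the centroid of triangle YNT ⇒ X = (2/3, -2/3)
2. K is the midpoint of UN ⇒ K = (1/2, 1/2)
3. D is the intersection of line YU and line TX ⇒ D = (2/7, 0)
through D parallel to UX: direction (-1/3, -2/3); meets KN at H = (11/21, 10/21)
H = K + t·(N−K) with t = -1/21

t = -1/21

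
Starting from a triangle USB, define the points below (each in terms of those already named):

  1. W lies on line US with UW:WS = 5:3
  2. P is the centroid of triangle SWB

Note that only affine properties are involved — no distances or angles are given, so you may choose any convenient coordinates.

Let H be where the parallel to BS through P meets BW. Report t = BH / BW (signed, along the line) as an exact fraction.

Set U = (0, 0), S = (1, 0), B = (0, 1); any affine frame gives the same invariant.
1. W lies on line US with UW:WS = 5:3 ⇒ W = (5/8, 0)
2. P is the centroid of triangle SWB ⇒ P = (13/24, 1/3)
through P parallel to BS: direction (1, -1); meets BW at H = (5/24, 2/3)
H = B + t·(W−B) with t = 1/3

t = 1/3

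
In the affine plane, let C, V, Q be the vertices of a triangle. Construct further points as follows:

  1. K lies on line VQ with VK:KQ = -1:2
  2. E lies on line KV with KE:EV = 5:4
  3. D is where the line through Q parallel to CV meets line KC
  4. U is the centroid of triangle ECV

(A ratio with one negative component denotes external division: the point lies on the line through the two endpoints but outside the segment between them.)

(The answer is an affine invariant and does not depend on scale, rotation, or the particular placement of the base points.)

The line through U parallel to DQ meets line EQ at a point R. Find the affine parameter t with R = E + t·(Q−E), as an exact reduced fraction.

Assign C = (0, 0), V = (1, 0), Q = (0, 1) — the answer is frame-independent, so this choice is without loss of generality.
1. K lies on line VQ with VK:KQ = -1:2 ⇒ K = (2, -1)
2. E lies on line KV with KE:EV = 5:4 ⇒ E = (13/9, -4/9)
3. D is where the line through Q parallel to CV meets line KC ⇒ D = (-2, 1)
4. U is the centroid of triangle ECV ⇒ U = (22/27, -4/27)
through U parallel to DQ: direction (2, 0); meets EQ at R = (31/27, -4/27)
R = E + t·(Q−E) with t = 8/39

t = 8/39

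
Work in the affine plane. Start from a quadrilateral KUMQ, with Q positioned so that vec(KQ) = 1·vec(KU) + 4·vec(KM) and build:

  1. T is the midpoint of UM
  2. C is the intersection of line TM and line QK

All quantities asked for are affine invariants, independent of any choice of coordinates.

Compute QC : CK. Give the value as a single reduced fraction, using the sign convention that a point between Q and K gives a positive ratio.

QC:CK = 4

Set K = (0, 0), U = (1, 0), M = (0, 1), Q = (1, 4); any affine frame gives the same invariant.
1. T is the midpoint of UM ⇒ T = (1/2, 1/2)
2. C is the intersection of line TM and line QK ⇒ C = (1/5, 4/5)
C = Q + t·(K−Q) with t = 4/5, so QC:CK = t:(1−t) = 4/5:1/5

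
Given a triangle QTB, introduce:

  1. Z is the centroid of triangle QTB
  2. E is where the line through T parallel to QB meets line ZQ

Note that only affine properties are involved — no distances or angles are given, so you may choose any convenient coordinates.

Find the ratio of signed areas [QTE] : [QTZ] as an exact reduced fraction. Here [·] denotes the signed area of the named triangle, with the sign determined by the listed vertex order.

Choose coordinates Q = (0, 0), T = (1, 0), B = (0, 1).
1. Z is the centroid of triangle QTB ⇒ Z = (1/3, 1/3)
2. E is where the line through T parallel to QB meets line ZQ ⇒ E = (1, 1)
2·[QTE] = 1, 2·[QTZ] = 1/3
[QTE]:[QTZ] = 1:1/3 = 3

[QTE]:[QTZ] = 3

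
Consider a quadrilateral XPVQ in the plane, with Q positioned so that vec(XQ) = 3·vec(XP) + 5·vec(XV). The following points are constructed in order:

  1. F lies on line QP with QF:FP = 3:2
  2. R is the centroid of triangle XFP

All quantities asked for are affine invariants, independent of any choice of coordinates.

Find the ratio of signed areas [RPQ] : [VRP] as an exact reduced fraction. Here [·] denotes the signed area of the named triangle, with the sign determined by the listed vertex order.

Set X = (0, 0), P = (1, 0), V = (0, 1), Q = (3, 5); any affine frame gives the same invariant.
1. F lies on line QP with QF:FP = 3:2 ⇒ F = (9/5, 2)
2. R is the centroid of triangle XFP ⇒ R = (14/15, 2/3)
2·[RPQ] = 5/3, 2·[VRP] = -3/5
[RPQ]:[VRP] = 5/3:-3/5 = -25/9

[RPQ]:[VRP] = -25/9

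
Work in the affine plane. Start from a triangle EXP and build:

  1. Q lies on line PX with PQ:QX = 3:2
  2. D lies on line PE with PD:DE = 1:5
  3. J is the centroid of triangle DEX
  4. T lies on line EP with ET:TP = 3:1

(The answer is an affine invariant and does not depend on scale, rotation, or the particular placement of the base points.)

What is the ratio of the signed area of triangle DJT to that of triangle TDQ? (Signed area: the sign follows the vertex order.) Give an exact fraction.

[DJT]:[TDQ] = 5/9

Assign E = (0, 0), X = (1, 0), P = (0, 1) — the answer is frame-independent, so this choice is without loss of generality.
1. Q lies on line PX with PQ:QX = 3:2 ⇒ Q = (3/5, 2/5)
2. D lies on line PE with PD:DE = 1:5 ⇒ D = (0, 5/6)
3. J is the centroid of triangle DEX ⇒ J = (1/3, 5/18)
4. T lies on line EP with ET:TP = 3:1 ⇒ T = (0, 3/4)
2·[DJT] = -1/36, 2·[TDQ] = -1/20
[DJT]:[TDQ] = -1/36:-1/20 = 5/9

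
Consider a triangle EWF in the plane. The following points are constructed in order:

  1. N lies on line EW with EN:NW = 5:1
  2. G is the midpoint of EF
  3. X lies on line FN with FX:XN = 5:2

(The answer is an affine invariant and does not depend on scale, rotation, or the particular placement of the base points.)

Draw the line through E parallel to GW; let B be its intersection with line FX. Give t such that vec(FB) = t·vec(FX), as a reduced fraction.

Set E = (0, 0), W = (1, 0), F = (0, 1); any affine frame gives the same invariant.
1. N lies on line EW with EN:NW = 5:1 ⇒ N = (5/6, 0)
2. G is the midpoint of EF ⇒ G = (0, 1/2)
3. X lies on line FN with FX:XN = 5:2 ⇒ X = (25/42, 2/7)
through E parallel to GW: direction (1, -1/2); meets FX at B = (10/7, -5/7)
B = F + t·(X−F) with t = 12/5

t = 12/5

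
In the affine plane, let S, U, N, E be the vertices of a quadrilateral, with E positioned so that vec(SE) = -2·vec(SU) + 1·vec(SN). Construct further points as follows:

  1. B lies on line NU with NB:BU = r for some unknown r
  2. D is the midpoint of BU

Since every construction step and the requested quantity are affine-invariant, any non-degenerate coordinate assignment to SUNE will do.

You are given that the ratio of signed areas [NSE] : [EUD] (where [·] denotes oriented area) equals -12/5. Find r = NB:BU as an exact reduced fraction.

Choose coordinates S = (0, 0), U = (1, 0), N = (0, 1), E = (-2, 1).
1. With NB:BU = r, write λ = r/(r+1) so B = N + λ·(U−N); B is affine-linear in λ
2. D is the midpoint of BU ⇒ D is an affine combination of earlier points and hence also affine-linear in λ
Every point depending on B is an affine combination of B and λ-independent points, so each such coordinate is linear in λ; the λ² term in each signed area is a multiple of (U−N)×(U−N) = 0, so 2·[NSE] and 2·[EUD] are each linear in λ. Evaluating at λ=0 and λ=1:
  2·[NSE] = -2,   2·[EUD] = −λ + 1
So [NSE]:[EUD] = (-2) / (−λ + 1). Setting this equal to -12/5:
  -2 = -12/5·(−λ + 1)  ⇒  λ = 1/6
Then r = λ/(1−λ) = (1/6)/(5/6) = 1/5. Check: with r = 1/5, B = (1/6, 5/6) and [NSE]:[EUD] = -12/5 as required.

r = 1/5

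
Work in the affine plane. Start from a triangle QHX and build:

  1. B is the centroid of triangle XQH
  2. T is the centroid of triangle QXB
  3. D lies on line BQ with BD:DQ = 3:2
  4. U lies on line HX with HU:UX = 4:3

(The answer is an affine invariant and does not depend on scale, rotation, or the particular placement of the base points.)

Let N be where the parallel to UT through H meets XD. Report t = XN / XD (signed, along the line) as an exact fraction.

Work in coordinates with Q = (0, 0), H = (1, 0), X = (0, 1).
1. B is the centroid of triangle XQH ⇒ B = (1/3, 1/3)
2. T is the centroid of triangle QXB ⇒ T = (1/9, 4/9)
3. D lies on line BQ with BD:DQ = 3:2 ⇒ D = (2/15, 2/15)
4. U lies on line HX with HU:UX = 4:3 ⇒ U = (3/7, 4/7)
through H parallel to UT: direction (-20/63, -8/63); meets XD at N = (14/69, -22/69)
N = X + t·(D−X) with t = 35/23

t = 35/23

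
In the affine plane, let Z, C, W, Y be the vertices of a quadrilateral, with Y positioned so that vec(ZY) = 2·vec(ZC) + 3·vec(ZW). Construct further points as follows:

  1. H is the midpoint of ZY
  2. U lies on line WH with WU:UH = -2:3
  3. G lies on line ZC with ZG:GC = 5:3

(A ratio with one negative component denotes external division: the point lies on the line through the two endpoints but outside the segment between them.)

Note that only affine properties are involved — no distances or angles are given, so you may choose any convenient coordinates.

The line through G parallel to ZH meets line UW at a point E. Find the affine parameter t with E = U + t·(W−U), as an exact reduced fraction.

Work in coordinates with Z = (0, 0), C = (1, 0), W = (0, 1), Y = (2, 3).
1. H is the midpoint of ZY ⇒ H = (1, 3/2)
2. U lies on line WH with WU:UH = -2:3 ⇒ U = (-2, 0)
3. G lies on line ZC with ZG:GC = 5:3 ⇒ G = (5/8, 0)
through G parallel to ZH: direction (1, 3/2); meets UW at E = (31/16, 63/32)
E = U + t·(W−U) with t = 63/32

t = 63/32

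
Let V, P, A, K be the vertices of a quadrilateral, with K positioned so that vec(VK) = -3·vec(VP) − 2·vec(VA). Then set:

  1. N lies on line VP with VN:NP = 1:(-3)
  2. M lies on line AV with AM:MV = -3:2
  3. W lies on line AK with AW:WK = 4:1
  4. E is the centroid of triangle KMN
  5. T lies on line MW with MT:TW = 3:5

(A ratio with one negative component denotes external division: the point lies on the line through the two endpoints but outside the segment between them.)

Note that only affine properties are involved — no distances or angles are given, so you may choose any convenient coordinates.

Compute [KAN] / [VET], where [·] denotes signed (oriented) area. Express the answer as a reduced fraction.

[KAN]:[VET] = -360/209

Set V = (0, 0), P = (1, 0), A = (0, 1), K = (-3, -2); any affine frame gives the same invariant.
1. N lies on line VP with VN:NP = 1:(-3) ⇒ N = (-1/2, 0)
2. M lies on line AV with AM:MV = -3:2 ⇒ M = (0, -2)
3. W lies on line AK with AW:WK = 4:1 ⇒ W = (-12/5, -7/5)
4. E is the centroid of triangle KMN ⇒ E = (-7/6, -4/3)
5. T lies on line MW with MT:TW = 3:5 ⇒ T = (-9/10, -71/40)
2·[KAN] = -3/2, 2·[VET] = 209/240
[KAN]:[VET] = -3/2:209/240 = -360/209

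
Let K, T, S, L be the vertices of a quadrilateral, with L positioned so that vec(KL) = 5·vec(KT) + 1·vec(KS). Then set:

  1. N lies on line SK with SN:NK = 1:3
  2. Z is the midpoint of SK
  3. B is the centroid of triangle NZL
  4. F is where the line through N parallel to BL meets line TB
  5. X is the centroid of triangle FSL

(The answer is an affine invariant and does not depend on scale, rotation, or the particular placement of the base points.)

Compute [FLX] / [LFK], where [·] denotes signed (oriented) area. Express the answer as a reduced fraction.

Assign K = (0, 0), T = (1, 0), S = (0, 1), L = (5, 1) — the answer is frame-independent, so this choice is without loss of generality.
1. N lies on line SK with SN:NK = 1:3 ⇒ N = (0, 3/4)
2. Z is the midpoint of SK ⇒ Z = (0, 1/2)
3. B is the centroid of triangle NZL ⇒ B = (5/3, 3/4)
4. F is where the line through N parallel to BL meets line TB ⇒ F = (25/14, 99/112)
5. X is the centroid of triangle FSL ⇒ X = (95/42, 323/336)
2·[FLX] = 65/336, 2·[LFK] = 295/112
[FLX]:[LFK] = 65/336:295/112 = 13/177

[FLX]:[LFK] = 13/177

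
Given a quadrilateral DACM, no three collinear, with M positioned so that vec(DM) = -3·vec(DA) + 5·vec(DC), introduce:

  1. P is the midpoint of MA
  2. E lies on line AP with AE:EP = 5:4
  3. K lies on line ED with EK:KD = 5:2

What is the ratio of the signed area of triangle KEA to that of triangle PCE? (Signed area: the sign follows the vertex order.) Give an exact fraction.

Set D = (0, 0), A = (1, 0), C = (0, 1), M = (-3, 5); any affine frame gives the same invariant.
1. P is the midpoint of MA ⇒ P = (-1, 5/2)
2. E lies on line AP with AE:EP = 5:4 ⇒ E = (-1/9, 25/18)
3. K lies on line ED with EK:KD = 5:2 ⇒ K = (-2/63, 25/63)
2·[KEA] = -125/126, 2·[PCE] = 2/9
[KEA]:[PCE] = -125/126:2/9 = -125/28

[KEA]:[PCE] = -125/28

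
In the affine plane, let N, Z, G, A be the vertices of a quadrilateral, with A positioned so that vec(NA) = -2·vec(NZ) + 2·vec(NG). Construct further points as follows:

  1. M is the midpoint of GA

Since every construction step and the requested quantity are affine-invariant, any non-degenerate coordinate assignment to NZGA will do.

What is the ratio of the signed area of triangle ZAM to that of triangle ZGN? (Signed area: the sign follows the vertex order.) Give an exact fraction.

Set N = (0, 0), Z = (1, 0), G = (0, 1), A = (-2, 2); any affine frame gives the same invariant.
1. M is the midpoint of GA ⇒ M = (-1, 3/2)
2·[ZAM] = -1/2, 2·[ZGN] = 1
[ZAM]:[ZGN] = -1/2:1 = -1/2

[ZAM]:[ZGN] = -1/2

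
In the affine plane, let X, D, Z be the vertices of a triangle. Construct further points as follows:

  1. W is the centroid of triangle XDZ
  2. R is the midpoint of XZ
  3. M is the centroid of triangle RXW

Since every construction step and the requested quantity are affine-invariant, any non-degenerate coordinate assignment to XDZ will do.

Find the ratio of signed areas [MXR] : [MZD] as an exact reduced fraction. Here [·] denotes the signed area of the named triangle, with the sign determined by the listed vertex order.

Choose coordinates X = (0, 0), D = (1, 0), Z = (0, 1).
1. W is the centroid of triangle XDZ ⇒ W = (1/3, 1/3)
2. R is the midpoint of XZ ⇒ R = (0, 1/2)
3. M is the centroid of triangle RXW ⇒ M = (1/9, 5/18)
2·[MXR] = -1/18, 2·[MZD] = -11/18
[MXR]:[MZD] = -1/18:-11/18 = 1/11

[MXR]:[MZD] = 1/11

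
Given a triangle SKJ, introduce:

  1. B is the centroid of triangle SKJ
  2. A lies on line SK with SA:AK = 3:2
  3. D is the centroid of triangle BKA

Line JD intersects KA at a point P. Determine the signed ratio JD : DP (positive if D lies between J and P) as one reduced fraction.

JD:DP = 8

Assign S = (0, 0), K = (1, 0), J = (0, 1) — the answer is frame-independent, so this choice is without loss of generality.
1. B is the centroid of triangle SKJ ⇒ B = (1/3, 1/3)
2. A lies on line SK with SA:AK = 3:2 ⇒ A = (3/5, 0)
3. D is the centroid of triangle BKA ⇒ D = (29/45, 1/9)
line JD meets KA at P = (29/40, 0)
D = J + t·(P−J) with t = 8/9, so JD:DP = 8/9:1/9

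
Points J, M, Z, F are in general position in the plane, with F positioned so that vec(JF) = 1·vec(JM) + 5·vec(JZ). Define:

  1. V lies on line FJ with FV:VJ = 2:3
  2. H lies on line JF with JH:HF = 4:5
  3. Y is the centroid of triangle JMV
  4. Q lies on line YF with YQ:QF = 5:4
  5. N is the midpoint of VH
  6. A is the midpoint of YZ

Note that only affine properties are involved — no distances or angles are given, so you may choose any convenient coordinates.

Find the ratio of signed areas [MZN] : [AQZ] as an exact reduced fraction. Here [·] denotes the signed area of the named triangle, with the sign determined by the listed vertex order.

[MZN]:[AQZ] = -18/5

Assign J = (0, 0), M = (1, 0), Z = (0, 1), F = (1, 5) — the answer is frame-independent, so this choice is without loss of generality.
1. V lies on line FJ with FV:VJ = 2:3 ⇒ V = (3/5, 3)
2. H lies on line JF with JH:HF = 4:5 ⇒ H = (4/9, 20/9)
3. Y is the centroid of triangle JMV ⇒ Y = (8/15, 1)
4. Q lies on line YF with YQ:QF = 5:4 ⇒ Q = (107/135, 29/9)
5. N is the midpoint of VH ⇒ N = (47/90, 47/18)
6. A is the midpoint of YZ ⇒ A = (4/15, 1)
2·[MZN] = -32/15, 2·[AQZ] = 16/27
[MZN]:[AQZ] = -32/15:16/27 = -18/5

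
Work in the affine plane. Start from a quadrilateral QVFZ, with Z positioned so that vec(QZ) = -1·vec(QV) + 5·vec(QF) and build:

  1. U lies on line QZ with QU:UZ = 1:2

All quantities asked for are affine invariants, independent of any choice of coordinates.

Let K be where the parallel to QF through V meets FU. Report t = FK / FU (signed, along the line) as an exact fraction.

t = -3

Assign Q = (0, 0), V = (1, 0), F = (0, 1), Z = (-1, 5) — the answer is frame-independent, so this choice is without loss of generality.
1. U lies on line QZ with QU:UZ = 1:2 ⇒ U = (-1/3, 5/3)
through V parallel to QF: direction (0, 1); meets FU at K = (1, -1)
K = F + t·(U−F) with t = -3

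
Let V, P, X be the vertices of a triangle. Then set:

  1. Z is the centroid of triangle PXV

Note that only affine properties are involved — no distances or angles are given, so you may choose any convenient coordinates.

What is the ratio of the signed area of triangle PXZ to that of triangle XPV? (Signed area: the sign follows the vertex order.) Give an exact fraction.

[PXZ]:[XPV] = -1/3

Set V = (0, 0), P = (1, 0), X = (0, 1); any affine frame gives the same invariant.
1. Z is the centroid of triangle PXV ⇒ Z = (1/3, 1/3)
2·[PXZ] = 1/3, 2·[XPV] = -1
[PXZ]:[XPV] = 1/3:-1 = -1/3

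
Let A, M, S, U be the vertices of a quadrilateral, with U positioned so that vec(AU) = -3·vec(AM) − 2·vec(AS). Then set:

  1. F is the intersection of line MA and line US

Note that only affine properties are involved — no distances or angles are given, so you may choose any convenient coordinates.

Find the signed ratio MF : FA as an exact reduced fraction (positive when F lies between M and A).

MF:FA = -2

Set A = (0, 0), M = (1, 0), S = (0, 1), U = (-3, -2); any affine frame gives the same invariant.
1. F is the intersection of line MA and line US ⇒ F = (-1, 0)
F = M + t·(A−M) with t = 2, so MF:FA = t:(1−t) = 2:-1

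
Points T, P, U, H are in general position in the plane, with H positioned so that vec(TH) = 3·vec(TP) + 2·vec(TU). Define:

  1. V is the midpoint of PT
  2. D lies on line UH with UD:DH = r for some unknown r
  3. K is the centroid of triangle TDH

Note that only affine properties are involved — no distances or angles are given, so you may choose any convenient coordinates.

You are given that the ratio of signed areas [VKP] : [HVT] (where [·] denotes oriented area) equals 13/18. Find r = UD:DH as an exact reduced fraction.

Assign T = (0, 0), P = (1, 0), U = (0, 1), H = (3, 2) — the answer is frame-independent, so this choice is without loss of generality.
1. V is the midpoint of PT ⇒ V = (1/2, 0)
2. With UD:DH = r, write λ = r/(r+1) so D = U + λ·(H−U); D is affine-linear in λ
3. K is the centroid of triangle TDH ⇒ K is an affine combination of earlier points and hence also affine-linear in λ
Every point depending on D is an affine combination of D and λ-independent points, so each such coordinate is linear in λ; the λ² term in each signed area is a multiple of (H−U)×(H−U) = 0, so 2·[VKP] and 2·[HVT] are each linear in λ. Evaluating at λ=0 and λ=1:
  2·[VKP] = -1/6·λ − 1/2,   2·[HVT] = -1
So [VKP]:[HVT] = (-1/6·λ − 1/2) / (-1). Setting this equal to 13/18:
  -1/6·λ − 1/2 = 13/18·(-1)  ⇒  λ = 4/3
Then r = λ/(1−λ) = (4/3)/(-1/3) = -4. Check: with r = -4, D = (4, 7/3) and [VKP]:[HVT] = 13/18 as required.

r = -4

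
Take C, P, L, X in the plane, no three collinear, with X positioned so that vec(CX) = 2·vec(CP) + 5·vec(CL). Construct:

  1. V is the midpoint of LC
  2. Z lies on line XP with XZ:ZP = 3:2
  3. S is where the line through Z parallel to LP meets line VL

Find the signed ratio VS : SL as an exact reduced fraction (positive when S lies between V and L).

Set C = (0, 0), P = (1, 0), L = (0, 1), X = (2, 5); any affine frame gives the same invariant.
1. V is the midpoint of LC ⇒ V = (0, 1/2)
2. Z lies on line XP with XZ:ZP = 3:2 ⇒ Z = (7/5, 2)
3. S is where the line through Z parallel to LP meets line VL ⇒ S = (0, 17/5)
S = V + t·(L−V) with t = 29/5, so VS:SL = t:(1−t) = 29/5:-24/5

VS:SL = -29/24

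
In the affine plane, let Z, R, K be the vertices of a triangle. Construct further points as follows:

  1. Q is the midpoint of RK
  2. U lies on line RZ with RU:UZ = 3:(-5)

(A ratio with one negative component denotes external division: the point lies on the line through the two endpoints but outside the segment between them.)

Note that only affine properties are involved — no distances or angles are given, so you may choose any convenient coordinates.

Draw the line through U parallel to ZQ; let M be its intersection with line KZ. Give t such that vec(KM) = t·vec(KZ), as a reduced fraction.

Set Z = (0, 0), R = (1, 0), K = (0, 1); any affine frame gives the same invariant.
1. Q is the midpoint of RK ⇒ Q = (1/2, 1/2)
2. U lies on line RZ with RU:UZ = 3:(-5) ⇒ U = (5/2, 0)
through U parallel to ZQ: direction (1/2, 1/2); meets KZ at M = (0, -5/2)
M = K + t·(Z−K) with t = 7/2

t = 7/2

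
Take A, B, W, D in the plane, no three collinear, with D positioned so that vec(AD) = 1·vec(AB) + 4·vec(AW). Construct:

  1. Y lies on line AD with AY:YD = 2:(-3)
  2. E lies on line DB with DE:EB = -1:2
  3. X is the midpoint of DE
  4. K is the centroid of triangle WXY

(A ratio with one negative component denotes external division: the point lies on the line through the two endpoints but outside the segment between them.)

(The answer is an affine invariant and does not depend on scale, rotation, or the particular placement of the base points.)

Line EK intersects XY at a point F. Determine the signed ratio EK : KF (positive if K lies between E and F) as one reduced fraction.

Work in coordinates with A = (0, 0), B = (1, 0), W = (0, 1), D = (1, 4).
1. Y lies on line AD with AY:YD = 2:(-3) ⇒ Y = (-2, -8)
2. E lies on line DB with DE:EB = -1:2 ⇒ E = (1, 8)
3. X is the midpoint of DE ⇒ X = (1, 6)
4. K is the centroid of triangle WXY ⇒ K = (-1/3, -1/3)
line EK meets XY at F = (-5/19, 2/19)
K = E + t·(F−E) with t = 19/18, so EK:KF = 19/18:-1/18

EK:KF = -19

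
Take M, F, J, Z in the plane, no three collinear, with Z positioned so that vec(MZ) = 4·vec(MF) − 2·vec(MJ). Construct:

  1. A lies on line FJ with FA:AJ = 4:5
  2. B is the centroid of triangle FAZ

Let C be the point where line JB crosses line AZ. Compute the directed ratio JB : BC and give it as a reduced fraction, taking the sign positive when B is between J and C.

Work in coordinates with M = (0, 0), F = (1, 0), J = (0, 1), Z = (4, -2).
1. A lies on line FJ with FA:AJ = 4:5 ⇒ A = (5/9, 4/9)
2. B is the centroid of triangle FAZ ⇒ B = (50/27, -14/27)
line JB meets AZ at C = (250/171, -34/171)
B = J + t·(C−J) with t = 19/15, so JB:BC = 19/15:-4/15

JB:BC = -19/4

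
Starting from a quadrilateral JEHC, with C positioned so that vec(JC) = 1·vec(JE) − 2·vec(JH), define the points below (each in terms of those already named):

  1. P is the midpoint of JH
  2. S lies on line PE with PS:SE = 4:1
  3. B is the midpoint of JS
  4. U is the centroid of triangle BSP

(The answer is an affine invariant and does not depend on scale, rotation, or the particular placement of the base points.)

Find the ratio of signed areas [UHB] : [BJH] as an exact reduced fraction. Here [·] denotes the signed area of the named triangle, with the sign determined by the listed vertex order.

Assign J = (0, 0), E = (1, 0), H = (0, 1), C = (1, -2) — the answer is frame-independent, so this choice is without loss of generality.
1. P is the midpoint of JH ⇒ P = (0, 1/2)
2. S lies on line PE with PS:SE = 4:1 ⇒ S = (4/5, 1/10)
3. B is the midpoint of JS ⇒ B = (2/5, 1/20)
4. U is the centroid of triangle BSP ⇒ U = (2/5, 13/60)
2·[UHB] = 1/15, 2·[BJH] = -2/5
[UHB]:[BJH] = 1/15:-2/5 = -1/6

[UHB]:[BJH] = -1/6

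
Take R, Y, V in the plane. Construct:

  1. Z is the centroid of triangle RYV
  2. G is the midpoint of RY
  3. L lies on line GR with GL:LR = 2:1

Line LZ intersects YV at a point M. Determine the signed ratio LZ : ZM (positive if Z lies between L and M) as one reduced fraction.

Set R = (0, 0), Y = (1, 0), V = (0, 1); any affine frame gives the same invariant.
1. Z is the centroid of triangle RYV ⇒ Z = (1/3, 1/3)
2. G is the midpoint of RY ⇒ G = (1/2, 0)
3. L lies on line GR with GL:LR = 2:1 ⇒ L = (1/6, 0)
line LZ meets YV at M = (4/9, 5/9)
Z = L + t·(M−L) with t = 3/5, so LZ:ZM = 3/5:2/5

LZ:ZM = 3/2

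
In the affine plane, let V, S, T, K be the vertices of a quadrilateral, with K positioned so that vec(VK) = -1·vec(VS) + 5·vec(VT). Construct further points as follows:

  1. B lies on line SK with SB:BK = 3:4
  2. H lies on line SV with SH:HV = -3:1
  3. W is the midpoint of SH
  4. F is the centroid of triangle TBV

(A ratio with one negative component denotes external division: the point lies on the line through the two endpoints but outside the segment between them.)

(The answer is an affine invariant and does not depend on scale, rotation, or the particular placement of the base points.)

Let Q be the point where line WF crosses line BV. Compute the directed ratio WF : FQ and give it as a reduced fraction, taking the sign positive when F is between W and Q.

Work in coordinates with V = (0, 0), S = (1, 0), T = (0, 1), K = (-1, 5).
1. B lies on line SK with SB:BK = 3:4 ⇒ B = (1/7, 15/7)
2. H lies on line SV with SH:HV = -3:1 ⇒ H = (-1/2, 0)
3. W is the midpoint of SH ⇒ W = (1/4, 0)
4. F is the centroid of triangle TBV ⇒ F = (1/21, 22/21)
line WF meets BV at Q = (22/343, 330/343)
F = W + t·(Q−W) with t = 49/45, so WF:FQ = 49/45:-4/45

WF:FQ = -49/4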